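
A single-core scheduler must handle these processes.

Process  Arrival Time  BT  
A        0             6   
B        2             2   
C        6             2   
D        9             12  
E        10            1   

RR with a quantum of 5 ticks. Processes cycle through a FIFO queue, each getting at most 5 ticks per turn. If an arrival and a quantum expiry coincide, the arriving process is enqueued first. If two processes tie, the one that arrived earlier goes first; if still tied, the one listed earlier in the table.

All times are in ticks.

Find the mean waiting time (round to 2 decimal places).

Timeline: | A 0-5 | B 5-7 | A 7-8 | C 8-10 | D 10-15 | E 15-16 | D 16-23 |
Completion: A=8  B=7  C=10  D=23  E=16
Turnaround (C−A): A=8  B=5  C=4  D=14  E=6
Waiting times: A=2, B=3, C=2, D=2, E=5
Average waiting = (2+3+2+2+5) / 5 = 14/5 = 2.80

2.80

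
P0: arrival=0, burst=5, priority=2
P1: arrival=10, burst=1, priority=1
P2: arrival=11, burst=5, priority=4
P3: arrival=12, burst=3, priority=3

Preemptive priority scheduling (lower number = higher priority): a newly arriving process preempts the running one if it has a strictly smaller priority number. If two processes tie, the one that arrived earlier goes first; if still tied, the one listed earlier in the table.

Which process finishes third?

P3

Schedule: | P0 0-5 | idle 5-10 | P1 10-11 | P2 11-12 | P3 12-15 | P2 15-19 |
Completion: P0=5  P1=11  P2=19  P3=15
Finish order: P0 → P1 → P3 → P2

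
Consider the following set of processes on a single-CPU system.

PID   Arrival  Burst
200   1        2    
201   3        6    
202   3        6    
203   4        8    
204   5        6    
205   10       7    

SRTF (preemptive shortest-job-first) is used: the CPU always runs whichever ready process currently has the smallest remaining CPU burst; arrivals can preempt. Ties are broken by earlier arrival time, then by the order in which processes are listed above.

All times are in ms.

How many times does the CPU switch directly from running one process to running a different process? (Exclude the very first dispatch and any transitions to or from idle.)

5

Timeline: | idle 0-1 | 200 1-3 | 201 3-9 | 202 9-15 | 204 15-21 | 205 21-28 | 203 28-36 |
Completion: 200=3  201=9  202=15  203=36  204=21  205=28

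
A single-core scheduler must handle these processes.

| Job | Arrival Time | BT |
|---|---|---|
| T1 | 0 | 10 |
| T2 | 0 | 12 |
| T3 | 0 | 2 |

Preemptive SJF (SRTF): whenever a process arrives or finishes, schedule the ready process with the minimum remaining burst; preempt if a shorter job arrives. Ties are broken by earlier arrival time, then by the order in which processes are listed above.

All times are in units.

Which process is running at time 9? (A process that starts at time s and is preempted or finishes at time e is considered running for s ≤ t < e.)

T1

Gantt: | T3 0-2 | T1 2-12 | T2 12-24 |
Completion: T1=12  T2=24  T3=2
Turnaround (C−A): T1=12  T2=24  T3=2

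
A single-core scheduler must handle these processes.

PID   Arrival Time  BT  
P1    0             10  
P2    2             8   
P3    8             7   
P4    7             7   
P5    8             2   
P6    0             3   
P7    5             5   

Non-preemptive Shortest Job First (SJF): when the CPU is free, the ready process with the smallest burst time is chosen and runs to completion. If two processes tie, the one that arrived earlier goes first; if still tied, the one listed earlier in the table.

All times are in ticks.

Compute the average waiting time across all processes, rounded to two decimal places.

Timeline: | P6 0-3 | P2 3-11 | P5 11-13 | P7 13-18 | P4 18-25 | P3 25-32 | P1 32-42 |
Completion: P1=42  P2=11  P3=32  P4=25  P5=13  P6=3  P7=18
Turnaround (C−A): P1=42  P2=9  P3=24  P4=18  P5=5  P6=3  P7=13
Waiting times: P1=32, P2=1, P3=17, P4=11, P5=3, P6=0, P7=8
Average waiting = (32+1+17+11+3+0+8) / 7 = 72/7 = 10.29

10.29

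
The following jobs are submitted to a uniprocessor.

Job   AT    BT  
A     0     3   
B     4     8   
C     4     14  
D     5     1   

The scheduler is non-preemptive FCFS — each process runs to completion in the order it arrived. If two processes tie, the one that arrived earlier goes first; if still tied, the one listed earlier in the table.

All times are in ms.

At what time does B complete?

12

Schedule: | A 0-3 | idle 3-4 | B 4-12 | C 12-26 | D 26-27 |
Completion: A=3  B=12  C=26  D=27
Turnaround (C−A): A=3  B=8  C=22  D=22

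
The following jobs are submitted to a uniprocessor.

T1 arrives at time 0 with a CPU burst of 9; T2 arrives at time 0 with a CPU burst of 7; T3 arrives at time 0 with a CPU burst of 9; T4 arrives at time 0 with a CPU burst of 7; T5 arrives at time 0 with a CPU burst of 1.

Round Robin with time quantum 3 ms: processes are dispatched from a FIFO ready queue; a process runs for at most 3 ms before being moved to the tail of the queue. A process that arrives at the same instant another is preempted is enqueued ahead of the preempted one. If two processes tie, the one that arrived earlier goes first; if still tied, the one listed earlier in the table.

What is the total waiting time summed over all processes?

Timeline: | T1 0-3 | T2 3-6 | T3 6-9 | T4 9-12 | T5 12-13 | T1 13-16 | T2 16-19 | T3 19-22 | T4 22-25 | T1 25-28 | T2 28-29 | T3 29-32 | T4 32-33 |
Completion: T1=28  T2=29  T3=32  T4=33  T5=13
Turnaround (C−A): T1=28  T2=29  T3=32  T4=33  T5=13
Waiting = turnaround − burst: T1=19, T2=22, T3=23, T4=26, T5=12
Total waiting = 19 + 22 + 23 + 26 + 12 = 102

102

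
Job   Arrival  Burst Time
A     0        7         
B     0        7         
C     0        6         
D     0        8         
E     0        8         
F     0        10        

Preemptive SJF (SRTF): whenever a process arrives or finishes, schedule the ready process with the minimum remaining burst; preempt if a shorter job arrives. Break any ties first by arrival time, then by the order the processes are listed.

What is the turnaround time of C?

6

Gantt: | C 0-6 | A 6-13 | B 13-20 | D 20-28 | E 28-36 | F 36-46 |
Completion: A=13  B=20  C=6  D=28  E=36  F=46
Turnaround (C−A): A=13  B=20  C=6  D=28  E=36  F=46
Turnaround(C) = completion − arrival = 6 − 0 = 6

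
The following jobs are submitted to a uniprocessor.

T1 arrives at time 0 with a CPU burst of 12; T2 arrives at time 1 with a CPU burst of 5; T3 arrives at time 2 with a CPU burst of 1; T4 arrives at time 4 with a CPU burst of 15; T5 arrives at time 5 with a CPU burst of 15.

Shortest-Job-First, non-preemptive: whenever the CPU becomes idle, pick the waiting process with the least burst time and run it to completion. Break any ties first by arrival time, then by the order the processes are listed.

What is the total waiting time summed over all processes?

64

Gantt: | T1 0-12 | T3 12-13 | T2 13-18 | T4 18-33 | T5 33-48 |
Completion: T1=12  T2=18  T3=13  T4=33  T5=48
Waiting = turnaround − burst: T1=0, T2=12, T3=10, T4=14, T5=28
Total waiting = 0 + 12 + 10 + 14 + 28 = 64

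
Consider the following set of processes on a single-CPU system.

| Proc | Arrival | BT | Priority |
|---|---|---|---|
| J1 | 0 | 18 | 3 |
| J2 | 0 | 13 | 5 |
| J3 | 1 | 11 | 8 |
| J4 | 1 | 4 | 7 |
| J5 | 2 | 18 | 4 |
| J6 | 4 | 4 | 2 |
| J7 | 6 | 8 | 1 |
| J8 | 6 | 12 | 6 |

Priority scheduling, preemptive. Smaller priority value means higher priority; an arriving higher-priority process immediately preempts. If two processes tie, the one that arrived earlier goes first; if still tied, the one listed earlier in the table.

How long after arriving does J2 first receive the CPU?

48

Timeline: | J1 0-4 | J6 4-6 | J7 6-14 | J6 14-16 | J1 16-30 | J5 30-48 | J2 48-61 | J8 61-73 | J4 73-77 | J3 77-88 |
Completion: J1=30  J2=61  J3=88  J4=77  J5=48  J6=16  J7=14  J8=73
Response(J2) = first start − arrival = 48 − 0 = 48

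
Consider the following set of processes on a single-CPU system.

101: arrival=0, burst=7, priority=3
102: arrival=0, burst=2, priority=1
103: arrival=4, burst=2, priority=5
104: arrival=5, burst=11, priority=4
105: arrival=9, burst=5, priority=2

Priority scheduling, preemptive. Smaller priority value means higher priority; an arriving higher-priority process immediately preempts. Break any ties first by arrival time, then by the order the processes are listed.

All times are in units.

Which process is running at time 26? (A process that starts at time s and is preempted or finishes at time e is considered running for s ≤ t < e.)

103

Timeline: | 102 0-2 | 101 2-9 | 105 9-14 | 104 14-25 | 103 25-27 |
Completion: 101=9  102=2  103=27  104=25  105=14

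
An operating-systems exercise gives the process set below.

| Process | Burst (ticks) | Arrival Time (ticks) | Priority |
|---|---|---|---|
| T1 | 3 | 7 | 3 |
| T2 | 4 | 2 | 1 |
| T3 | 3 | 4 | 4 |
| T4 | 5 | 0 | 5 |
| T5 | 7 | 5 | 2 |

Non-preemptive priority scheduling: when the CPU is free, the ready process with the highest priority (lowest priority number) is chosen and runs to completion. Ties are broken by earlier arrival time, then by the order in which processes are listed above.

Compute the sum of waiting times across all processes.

31

Timeline: | T4 0-5 | T2 5-9 | T5 9-16 | T1 16-19 | T3 19-22 |
Completion: T1=19  T2=9  T3=22  T4=5  T5=16
Turnaround (C−A): T1=12  T2=7  T3=18  T4=5  T5=11
Waiting = turnaround − burst: T1=9, T2=3, T3=15, T4=0, T5=4
Total waiting = 9 + 3 + 15 + 0 + 4 = 31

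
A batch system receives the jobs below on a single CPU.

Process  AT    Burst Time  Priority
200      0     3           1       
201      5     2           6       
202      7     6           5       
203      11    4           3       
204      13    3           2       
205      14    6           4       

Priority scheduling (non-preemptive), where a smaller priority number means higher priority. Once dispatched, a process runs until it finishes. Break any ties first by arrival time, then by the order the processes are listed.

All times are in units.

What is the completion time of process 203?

Schedule: | 200 0-3 | idle 3-5 | 201 5-7 | 202 7-13 | 204 13-16 | 203 16-20 | 205 20-26 |
Completion: 200=3  201=7  202=13  203=20  204=16  205=26
Turnaround (C−A): 200=3  201=2  202=6  203=9  204=3  205=12

20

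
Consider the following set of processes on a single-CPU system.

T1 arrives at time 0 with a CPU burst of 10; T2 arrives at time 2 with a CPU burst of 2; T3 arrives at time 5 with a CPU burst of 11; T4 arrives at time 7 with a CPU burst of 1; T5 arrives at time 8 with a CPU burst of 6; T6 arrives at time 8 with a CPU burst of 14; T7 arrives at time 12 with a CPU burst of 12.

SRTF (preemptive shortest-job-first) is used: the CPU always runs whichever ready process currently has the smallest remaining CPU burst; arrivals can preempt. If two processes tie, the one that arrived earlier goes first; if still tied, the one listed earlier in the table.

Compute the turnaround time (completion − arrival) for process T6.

Schedule: | T1 0-2 | T2 2-4 | T1 4-7 | T4 7-8 | T1 8-13 | T5 13-19 | T3 19-30 | T7 30-42 | T6 42-56 |
Completion: T1=13  T2=4  T3=30  T4=8  T5=19  T6=56  T7=42
Turnaround (C−A): T1=13  T2=2  T3=25  T4=1  T5=11  T6=48  T7=30
Turnaround(T6) = completion − arrival = 56 − 8 = 48

48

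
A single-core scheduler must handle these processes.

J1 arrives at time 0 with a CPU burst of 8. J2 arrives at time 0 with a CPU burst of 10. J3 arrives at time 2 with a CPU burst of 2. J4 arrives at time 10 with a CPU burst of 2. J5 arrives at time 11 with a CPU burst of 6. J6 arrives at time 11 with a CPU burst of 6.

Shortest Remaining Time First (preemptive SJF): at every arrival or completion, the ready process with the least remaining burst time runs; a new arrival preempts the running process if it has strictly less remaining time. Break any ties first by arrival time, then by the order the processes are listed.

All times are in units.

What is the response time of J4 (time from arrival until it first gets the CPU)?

Timeline: | J1 0-2 | J3 2-4 | J1 4-10 | J4 10-12 | J5 12-18 | J6 18-24 | J2 24-34 |
Completion: J1=10  J2=34  J3=4  J4=12  J5=18  J6=24
Turnaround (C−A): J1=10  J2=34  J3=2  J4=2  J5=7  J6=13
Response(J4) = first start − arrival = 10 − 10 = 0

0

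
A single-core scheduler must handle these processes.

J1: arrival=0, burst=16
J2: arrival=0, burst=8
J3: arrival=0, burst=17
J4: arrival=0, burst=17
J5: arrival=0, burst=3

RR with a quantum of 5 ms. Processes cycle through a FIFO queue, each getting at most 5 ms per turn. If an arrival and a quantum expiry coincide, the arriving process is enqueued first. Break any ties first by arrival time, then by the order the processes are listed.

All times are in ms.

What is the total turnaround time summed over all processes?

Timeline: | J1 0-5 | J2 5-10 | J3 10-15 | J4 15-20 | J5 20-23 | J1 23-28 | J2 28-31 | J3 31-36 | J4 36-41 | J1 41-46 | J3 46-51 | J4 51-56 | J1 56-57 | J3 57-59 | J4 59-61 |
Completion: J1=57  J2=31  J3=59  J4=61  J5=23
Turnaround (C−A): J1=57  J2=31  J3=59  J4=61  J5=23
Turnaround = completion − arrival: J1=57, J2=31, J3=59, J4=61, J5=23
Total turnaround = 57 + 31 + 59 + 61 + 23 = 231

231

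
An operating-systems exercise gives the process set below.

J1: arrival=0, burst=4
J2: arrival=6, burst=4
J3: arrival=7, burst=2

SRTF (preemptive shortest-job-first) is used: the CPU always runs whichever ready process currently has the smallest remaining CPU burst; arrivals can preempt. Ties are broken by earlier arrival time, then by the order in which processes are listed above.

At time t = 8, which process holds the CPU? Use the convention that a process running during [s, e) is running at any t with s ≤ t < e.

Gantt: | J1 0-4 | idle 4-6 | J2 6-7 | J3 7-9 | J2 9-12 |
Completion: J1=4  J2=12  J3=9
Turnaround (C−A): J1=4  J2=6  J3=2

J3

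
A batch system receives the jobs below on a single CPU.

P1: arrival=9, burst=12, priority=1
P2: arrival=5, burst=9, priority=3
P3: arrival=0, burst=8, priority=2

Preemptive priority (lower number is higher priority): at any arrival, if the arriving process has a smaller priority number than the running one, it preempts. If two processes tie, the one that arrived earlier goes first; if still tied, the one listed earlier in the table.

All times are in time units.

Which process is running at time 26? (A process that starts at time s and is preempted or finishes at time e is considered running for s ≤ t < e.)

Timeline: | P3 0-8 | P2 8-9 | P1 9-21 | P2 21-29 |
Completion: P1=21  P2=29  P3=8
Turnaround (C−A): P1=12  P2=24  P3=8

P2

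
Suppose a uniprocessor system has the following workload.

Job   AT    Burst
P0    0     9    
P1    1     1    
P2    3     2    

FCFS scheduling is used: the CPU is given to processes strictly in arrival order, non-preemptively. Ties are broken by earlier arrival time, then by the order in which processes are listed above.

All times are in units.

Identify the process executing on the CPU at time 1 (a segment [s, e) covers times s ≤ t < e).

Schedule: | P0 0-9 | P1 9-10 | P2 10-12 |
Completion: P0=9  P1=10  P2=12

P0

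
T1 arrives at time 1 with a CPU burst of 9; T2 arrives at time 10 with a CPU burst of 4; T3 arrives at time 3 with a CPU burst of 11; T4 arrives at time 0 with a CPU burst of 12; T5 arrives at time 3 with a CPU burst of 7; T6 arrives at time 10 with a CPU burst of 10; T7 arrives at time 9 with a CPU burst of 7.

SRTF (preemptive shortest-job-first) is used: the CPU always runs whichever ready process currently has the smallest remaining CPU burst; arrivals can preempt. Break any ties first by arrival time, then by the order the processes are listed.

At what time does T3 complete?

60

Timeline: | T4 0-1 | T1 1-10 | T2 10-14 | T5 14-21 | T7 21-28 | T6 28-38 | T4 38-49 | T3 49-60 |
Completion: T1=10  T2=14  T3=60  T4=49  T5=21  T6=38  T7=28
Turnaround (C−A): T1=9  T2=4  T3=57  T4=49  T5=18  T6=28  T7=19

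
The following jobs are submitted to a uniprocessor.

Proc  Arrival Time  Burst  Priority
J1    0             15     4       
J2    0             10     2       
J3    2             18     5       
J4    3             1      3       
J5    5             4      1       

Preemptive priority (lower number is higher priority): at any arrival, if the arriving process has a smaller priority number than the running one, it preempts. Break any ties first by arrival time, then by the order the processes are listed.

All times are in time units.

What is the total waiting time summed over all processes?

Schedule: | J2 0-5 | J5 5-9 | J2 9-14 | J4 14-15 | J1 15-30 | J3 30-48 |
Completion: J1=30  J2=14  J3=48  J4=15  J5=9
Turnaround (C−A): J1=30  J2=14  J3=46  J4=12  J5=4
Waiting = turnaround − burst: J1=15, J2=4, J3=28, J4=11, J5=0
Total waiting = 15 + 4 + 28 + 11 + 0 = 58

58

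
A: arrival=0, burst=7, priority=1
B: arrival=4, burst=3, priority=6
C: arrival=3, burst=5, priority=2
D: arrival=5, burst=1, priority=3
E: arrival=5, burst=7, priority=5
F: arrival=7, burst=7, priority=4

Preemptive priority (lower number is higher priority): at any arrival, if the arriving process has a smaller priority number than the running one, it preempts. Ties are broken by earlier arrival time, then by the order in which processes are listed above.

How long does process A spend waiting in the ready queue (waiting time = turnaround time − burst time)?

0

Gantt: | A 0-7 | C 7-12 | D 12-13 | F 13-20 | E 20-27 | B 27-30 |
Completion: A=7  B=30  C=12  D=13  E=27  F=20
Turnaround (C−A): A=7  B=26  C=9  D=8  E=22  F=13
Waiting(A) = turnaround − burst = 7 − 7 = 0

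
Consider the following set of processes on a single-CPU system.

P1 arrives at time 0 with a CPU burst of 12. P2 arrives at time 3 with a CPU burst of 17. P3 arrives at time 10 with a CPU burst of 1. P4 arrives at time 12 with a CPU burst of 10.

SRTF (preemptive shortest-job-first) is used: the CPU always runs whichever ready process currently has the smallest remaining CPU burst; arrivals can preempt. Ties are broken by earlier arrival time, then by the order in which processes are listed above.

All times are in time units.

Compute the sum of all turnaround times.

Gantt: | P1 0-10 | P3 10-11 | P1 11-13 | P4 13-23 | P2 23-40 |
Completion: P1=13  P2=40  P3=11  P4=23
Turnaround (C−A): P1=13  P2=37  P3=1  P4=11
Turnaround = completion − arrival: P1=13, P2=37, P3=1, P4=11
Total turnaround = 13 + 37 + 1 + 11 = 62

62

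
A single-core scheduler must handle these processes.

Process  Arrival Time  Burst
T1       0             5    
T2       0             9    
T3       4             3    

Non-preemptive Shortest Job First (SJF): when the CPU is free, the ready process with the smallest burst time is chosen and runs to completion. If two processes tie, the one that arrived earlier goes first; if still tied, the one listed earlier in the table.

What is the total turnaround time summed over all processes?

26

Gantt: | T1 0-5 | T3 5-8 | T2 8-17 |
Completion: T1=5  T2=17  T3=8
Turnaround (C−A): T1=5  T2=17  T3=4
Turnaround = completion − arrival: T1=5, T2=17, T3=4
Total turnaround = 5 + 17 + 4 = 26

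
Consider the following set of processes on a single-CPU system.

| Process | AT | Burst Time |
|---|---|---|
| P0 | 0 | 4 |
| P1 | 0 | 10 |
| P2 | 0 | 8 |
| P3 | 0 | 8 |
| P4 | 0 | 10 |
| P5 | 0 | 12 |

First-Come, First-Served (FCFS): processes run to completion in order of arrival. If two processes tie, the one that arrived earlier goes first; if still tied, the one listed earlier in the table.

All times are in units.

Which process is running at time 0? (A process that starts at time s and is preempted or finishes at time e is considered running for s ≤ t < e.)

Timeline: | P0 0-4 | P1 4-14 | P2 14-22 | P3 22-30 | P4 30-40 | P5 40-52 |
Completion: P0=4  P1=14  P2=22  P3=30  P4=40  P5=52

P0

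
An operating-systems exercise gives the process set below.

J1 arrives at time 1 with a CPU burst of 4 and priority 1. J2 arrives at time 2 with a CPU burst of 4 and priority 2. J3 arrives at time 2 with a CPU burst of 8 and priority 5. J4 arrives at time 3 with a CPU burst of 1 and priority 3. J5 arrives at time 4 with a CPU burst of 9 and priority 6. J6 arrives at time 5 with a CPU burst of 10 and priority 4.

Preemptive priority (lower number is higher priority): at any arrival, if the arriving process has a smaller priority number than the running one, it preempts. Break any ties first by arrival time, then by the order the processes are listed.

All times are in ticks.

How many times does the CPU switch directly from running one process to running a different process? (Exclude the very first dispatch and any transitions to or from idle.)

Schedule: | idle 0-1 | J1 1-5 | J2 5-9 | J4 9-10 | J6 10-20 | J3 20-28 | J5 28-37 |
Completion: J1=5  J2=9  J3=28  J4=10  J5=37  J6=20
Turnaround (C−A): J1=4  J2=7  J3=26  J4=7  J5=33  J6=15

5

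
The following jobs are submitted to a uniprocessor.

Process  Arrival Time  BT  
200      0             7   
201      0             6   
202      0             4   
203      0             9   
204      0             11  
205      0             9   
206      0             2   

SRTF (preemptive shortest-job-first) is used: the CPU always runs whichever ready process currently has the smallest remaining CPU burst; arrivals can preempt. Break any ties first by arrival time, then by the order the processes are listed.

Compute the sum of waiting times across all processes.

Gantt: | 206 0-2 | 202 2-6 | 201 6-12 | 200 12-19 | 203 19-28 | 205 28-37 | 204 37-48 |
Completion: 200=19  201=12  202=6  203=28  204=48  205=37  206=2
Waiting = turnaround − burst: 200=12, 201=6, 202=2, 203=19, 204=37, 205=28, 206=0
Total waiting = 12 + 6 + 2 + 19 + 37 + 28 + 0 = 104

104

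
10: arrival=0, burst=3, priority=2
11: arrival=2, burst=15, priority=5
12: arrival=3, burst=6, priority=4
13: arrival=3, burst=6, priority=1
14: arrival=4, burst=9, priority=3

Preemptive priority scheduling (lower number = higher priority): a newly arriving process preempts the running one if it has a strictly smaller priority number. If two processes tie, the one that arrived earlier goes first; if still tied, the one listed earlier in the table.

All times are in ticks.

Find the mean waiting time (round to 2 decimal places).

Timeline: | 10 0-3 | 13 3-9 | 14 9-18 | 12 18-24 | 11 24-39 |
Completion: 10=3  11=39  12=24  13=9  14=18
Turnaround (C−A): 10=3  11=37  12=21  13=6  14=14
Waiting times: 10=0, 11=22, 12=15, 13=0, 14=5
Average waiting = (0+22+15+0+5) / 5 = 42/5 = 8.40

8.40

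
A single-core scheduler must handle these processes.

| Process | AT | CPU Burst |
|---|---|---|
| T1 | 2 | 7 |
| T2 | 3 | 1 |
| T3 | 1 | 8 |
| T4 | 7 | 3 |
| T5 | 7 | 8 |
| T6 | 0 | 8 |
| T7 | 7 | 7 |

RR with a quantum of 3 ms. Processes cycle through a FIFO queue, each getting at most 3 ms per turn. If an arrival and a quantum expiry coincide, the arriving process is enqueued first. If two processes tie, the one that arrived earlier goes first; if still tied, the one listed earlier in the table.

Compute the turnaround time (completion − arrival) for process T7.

35

Schedule: | T6 0-3 | T3 3-6 | T1 6-9 | T2 9-10 | T6 10-13 | T3 13-16 | T4 16-19 | T5 19-22 | T7 22-25 | T1 25-28 | T6 28-30 | T3 30-32 | T5 32-35 | T7 35-38 | T1 38-39 | T5 39-41 | T7 41-42 |
Completion: T1=39  T2=10  T3=32  T4=19  T5=41  T6=30  T7=42
Turnaround (C−A): T1=37  T2=7  T3=31  T4=12  T5=34  T6=30  T7=35
Turnaround(T7) = completion − arrival = 42 − 7 = 35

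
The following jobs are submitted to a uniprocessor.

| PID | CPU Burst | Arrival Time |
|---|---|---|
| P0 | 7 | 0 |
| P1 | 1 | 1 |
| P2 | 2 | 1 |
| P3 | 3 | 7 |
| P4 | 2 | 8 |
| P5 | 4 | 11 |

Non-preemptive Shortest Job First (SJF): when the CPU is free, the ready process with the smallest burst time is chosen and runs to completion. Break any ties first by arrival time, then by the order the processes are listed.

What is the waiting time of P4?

Timeline: | P0 0-7 | P1 7-8 | P2 8-10 | P4 10-12 | P3 12-15 | P5 15-19 |
Completion: P0=7  P1=8  P2=10  P3=15  P4=12  P5=19
Turnaround (C−A): P0=7  P1=7  P2=9  P3=8  P4=4  P5=8
Waiting(P4) = turnaround − burst = 4 − 2 = 2

2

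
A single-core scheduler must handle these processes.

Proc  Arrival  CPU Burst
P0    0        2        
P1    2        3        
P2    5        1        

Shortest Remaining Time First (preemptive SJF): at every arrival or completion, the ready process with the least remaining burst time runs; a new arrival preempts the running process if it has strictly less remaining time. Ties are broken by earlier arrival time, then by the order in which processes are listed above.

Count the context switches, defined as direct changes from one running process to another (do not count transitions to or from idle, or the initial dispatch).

2

Schedule: | P0 0-2 | P1 2-5 | P2 5-6 |
Completion: P0=2  P1=5  P2=6
Turnaround (C−A): P0=2  P1=3  P2=1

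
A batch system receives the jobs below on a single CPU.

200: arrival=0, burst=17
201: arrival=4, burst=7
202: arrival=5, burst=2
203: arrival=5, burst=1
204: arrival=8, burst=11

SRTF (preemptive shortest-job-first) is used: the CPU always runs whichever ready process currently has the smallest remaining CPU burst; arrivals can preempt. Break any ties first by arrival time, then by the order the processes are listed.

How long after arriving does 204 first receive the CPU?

6

Gantt: | 200 0-4 | 201 4-5 | 203 5-6 | 202 6-8 | 201 8-14 | 204 14-25 | 200 25-38 |
Completion: 200=38  201=14  202=8  203=6  204=25
Response(204) = first start − arrival = 14 − 8 = 6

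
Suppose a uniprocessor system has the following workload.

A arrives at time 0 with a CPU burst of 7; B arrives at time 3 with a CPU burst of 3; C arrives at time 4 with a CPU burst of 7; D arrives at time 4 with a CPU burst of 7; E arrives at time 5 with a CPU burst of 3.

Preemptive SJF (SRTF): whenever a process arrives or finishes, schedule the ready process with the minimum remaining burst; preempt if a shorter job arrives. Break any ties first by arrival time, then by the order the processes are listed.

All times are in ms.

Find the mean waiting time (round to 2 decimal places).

Timeline: | A 0-3 | B 3-6 | E 6-9 | A 9-13 | C 13-20 | D 20-27 |
Completion: A=13  B=6  C=20  D=27  E=9
Waiting times: A=6, B=0, C=9, D=16, E=1
Average waiting = (6+0+9+16+1) / 5 = 32/5 = 6.40

6.40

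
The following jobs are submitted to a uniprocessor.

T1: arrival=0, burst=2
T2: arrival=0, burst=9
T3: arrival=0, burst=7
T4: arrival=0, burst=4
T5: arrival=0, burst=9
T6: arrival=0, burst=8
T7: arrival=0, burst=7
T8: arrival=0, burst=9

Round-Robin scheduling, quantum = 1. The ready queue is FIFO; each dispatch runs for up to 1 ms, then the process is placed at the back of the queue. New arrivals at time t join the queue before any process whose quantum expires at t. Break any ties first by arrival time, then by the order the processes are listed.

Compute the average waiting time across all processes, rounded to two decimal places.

35.50

Timeline: | T1 0-1 | T2 1-2 | T3 2-3 | T4 3-4 | T5 4-5 | T6 5-6 | T7 6-7 | T8 7-8 | T1 8-9 | T2 9-10 | T3 10-11 | T4 11-12 | T5 12-13 | T6 13-14 | T7 14-15 | T8 15-16 | T2 16-17 | T3 17-18 | T4 18-19 | T5 19-20 | T6 20-21 | T7 21-22 | T8 22-23 | T2 23-24 | T3 24-25 | T4 25-26 | T5 26-27 | T6 27-28 | T7 28-29 | T8 29-30 | T2 30-31 | T3 31-32 | T5 32-33 | T6 33-34 | T7 34-35 | T8 35-36 | T2 36-37 | T3 37-38 | T5 38-39 | T6 39-40 | T7 40-41 | T8 41-42 | T2 42-43 | T3 43-44 | T5 44-45 | T6 45-46 | T7 46-47 | T8 47-48 | T2 48-49 | T5 49-50 | T6 50-51 | T8 51-52 | T2 52-53 | T5 53-54 | T8 54-55 |
Completion: T1=9  T2=53  T3=44  T4=26  T5=54  T6=51  T7=47  T8=55
Waiting times: T1=7, T2=44, T3=37, T4=22, T5=45, T6=43, T7=40, T8=46
Average waiting = (7+44+37+22+45+43+40+46) / 8 = 284/8 = 35.50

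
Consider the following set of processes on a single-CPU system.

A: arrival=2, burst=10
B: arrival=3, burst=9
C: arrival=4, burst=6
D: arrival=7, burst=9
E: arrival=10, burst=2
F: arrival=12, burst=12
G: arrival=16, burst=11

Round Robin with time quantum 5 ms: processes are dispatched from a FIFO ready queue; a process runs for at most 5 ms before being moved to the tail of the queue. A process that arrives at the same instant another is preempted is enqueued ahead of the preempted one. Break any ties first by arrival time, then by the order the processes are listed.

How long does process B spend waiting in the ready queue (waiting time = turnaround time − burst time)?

26

Timeline: | idle 0-2 | A 2-7 | B 7-12 | C 12-17 | D 17-22 | A 22-27 | E 27-29 | F 29-34 | B 34-38 | G 38-43 | C 43-44 | D 44-48 | F 48-53 | G 53-58 | F 58-60 | G 60-61 |
Completion: A=27  B=38  C=44  D=48  E=29  F=60  G=61
Turnaround (C−A): A=25  B=35  C=40  D=41  E=19  F=48  G=45
Waiting(B) = turnaround − burst = 35 − 9 = 26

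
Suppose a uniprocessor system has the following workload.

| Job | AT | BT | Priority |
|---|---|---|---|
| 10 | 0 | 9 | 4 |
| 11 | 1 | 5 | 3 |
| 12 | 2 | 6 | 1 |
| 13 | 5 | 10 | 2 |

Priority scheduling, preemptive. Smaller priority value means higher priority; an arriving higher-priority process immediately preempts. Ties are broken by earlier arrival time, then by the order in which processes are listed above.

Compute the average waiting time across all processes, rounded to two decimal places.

Timeline: | 10 0-1 | 11 1-2 | 12 2-8 | 13 8-18 | 11 18-22 | 10 22-30 |
Completion: 10=30  11=22  12=8  13=18
Turnaround (C−A): 10=30  11=21  12=6  13=13
Waiting times: 10=21, 11=16, 12=0, 13=3
Average waiting = (21+16+0+3) / 4 = 40/4 = 10.00

10.00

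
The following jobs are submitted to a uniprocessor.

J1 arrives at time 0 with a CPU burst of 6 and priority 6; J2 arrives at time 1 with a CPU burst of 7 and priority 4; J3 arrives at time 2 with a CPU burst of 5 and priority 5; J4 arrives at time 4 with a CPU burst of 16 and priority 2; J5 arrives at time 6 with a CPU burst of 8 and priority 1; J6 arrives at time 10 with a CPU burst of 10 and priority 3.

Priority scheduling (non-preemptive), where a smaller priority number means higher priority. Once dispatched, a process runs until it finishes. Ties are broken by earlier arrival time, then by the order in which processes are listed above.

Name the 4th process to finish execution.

J6

Timeline: | J1 0-6 | J5 6-14 | J4 14-30 | J6 30-40 | J2 40-47 | J3 47-52 |
Completion: J1=6  J2=47  J3=52  J4=30  J5=14  J6=40
Finish order: J1 → J5 → J4 → J6 → J2 → J3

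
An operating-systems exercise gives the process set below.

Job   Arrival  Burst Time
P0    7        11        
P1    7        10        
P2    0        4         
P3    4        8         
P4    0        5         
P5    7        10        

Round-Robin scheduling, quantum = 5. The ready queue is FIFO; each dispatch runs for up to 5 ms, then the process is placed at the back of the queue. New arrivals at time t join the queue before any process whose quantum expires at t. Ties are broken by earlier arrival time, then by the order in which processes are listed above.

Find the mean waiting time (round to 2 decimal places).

Schedule: | P2 0-4 | P4 4-9 | P3 9-14 | P0 14-19 | P1 19-24 | P5 24-29 | P3 29-32 | P0 32-37 | P1 37-42 | P5 42-47 | P0 47-48 |
Completion: P0=48  P1=42  P2=4  P3=32  P4=9  P5=47
Turnaround (C−A): P0=41  P1=35  P2=4  P3=28  P4=9  P5=40
Waiting times: P0=30, P1=25, P2=0, P3=20, P4=4, P5=30
Average waiting = (30+25+0+20+4+30) / 6 = 109/6 = 18.17

18.17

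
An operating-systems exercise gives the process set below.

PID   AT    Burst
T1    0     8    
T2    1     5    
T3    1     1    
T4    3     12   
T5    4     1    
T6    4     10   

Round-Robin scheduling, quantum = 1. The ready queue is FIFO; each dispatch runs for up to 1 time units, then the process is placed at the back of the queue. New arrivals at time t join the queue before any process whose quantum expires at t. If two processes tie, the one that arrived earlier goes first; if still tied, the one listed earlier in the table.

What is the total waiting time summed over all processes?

77

Gantt: | T1 0-1 | T2 1-2 | T3 2-3 | T1 3-4 | T2 4-5 | T4 5-6 | T5 6-7 | T6 7-8 | T1 8-9 | T2 9-10 | T4 10-11 | T6 11-12 | T1 12-13 | T2 13-14 | T4 14-15 | T6 15-16 | T1 16-17 | T2 17-18 | T4 18-19 | T6 19-20 | T1 20-21 | T4 21-22 | T6 22-23 | T1 23-24 | T4 24-25 | T6 25-26 | T1 26-27 | T4 27-28 | T6 28-29 | T4 29-30 | T6 30-31 | T4 31-32 | T6 32-33 | T4 33-34 | T6 34-35 | T4 35-37 |
Completion: T1=27  T2=18  T3=3  T4=37  T5=7  T6=35
Waiting = turnaround − burst: T1=19, T2=12, T3=1, T4=22, T5=2, T6=21
Total waiting = 19 + 12 + 1 + 22 + 2 + 21 = 77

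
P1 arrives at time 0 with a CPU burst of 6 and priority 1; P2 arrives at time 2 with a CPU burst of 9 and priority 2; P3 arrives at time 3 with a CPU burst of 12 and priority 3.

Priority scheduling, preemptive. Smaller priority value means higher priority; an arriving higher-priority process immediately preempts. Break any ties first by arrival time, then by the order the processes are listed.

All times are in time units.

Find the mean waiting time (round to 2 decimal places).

Schedule: | P1 0-6 | P2 6-15 | P3 15-27 |
Completion: P1=6  P2=15  P3=27
Turnaround (C−A): P1=6  P2=13  P3=24
Waiting times: P1=0, P2=4, P3=12
Average waiting = (0+4+12) / 3 = 16/3 = 5.33

5.33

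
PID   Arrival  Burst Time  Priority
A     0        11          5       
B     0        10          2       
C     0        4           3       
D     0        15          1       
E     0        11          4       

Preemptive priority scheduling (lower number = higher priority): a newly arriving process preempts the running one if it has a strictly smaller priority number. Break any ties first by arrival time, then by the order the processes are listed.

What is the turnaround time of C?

29

Schedule: | D 0-15 | B 15-25 | C 25-29 | E 29-40 | A 40-51 |
Completion: A=51  B=25  C=29  D=15  E=40
Turnaround(C) = completion − arrival = 29 − 0 = 29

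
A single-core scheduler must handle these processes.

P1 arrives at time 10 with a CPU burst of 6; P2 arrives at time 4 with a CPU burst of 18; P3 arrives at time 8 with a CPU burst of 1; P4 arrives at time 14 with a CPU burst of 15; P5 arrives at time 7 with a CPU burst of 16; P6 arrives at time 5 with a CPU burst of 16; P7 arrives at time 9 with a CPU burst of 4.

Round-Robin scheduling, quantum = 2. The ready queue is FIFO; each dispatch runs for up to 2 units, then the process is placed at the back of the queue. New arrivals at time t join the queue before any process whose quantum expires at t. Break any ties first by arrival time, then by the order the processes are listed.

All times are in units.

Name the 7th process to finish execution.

P4

Schedule: | idle 0-4 | P2 4-6 | P6 6-8 | P2 8-10 | P5 10-12 | P3 12-13 | P6 13-15 | P7 15-17 | P1 17-19 | P2 19-21 | P5 21-23 | P4 23-25 | P6 25-27 | P7 27-29 | P1 29-31 | P2 31-33 | P5 33-35 | P4 35-37 | P6 37-39 | P1 39-41 | P2 41-43 | P5 43-45 | P4 45-47 | P6 47-49 | P2 49-51 | P5 51-53 | P4 53-55 | P6 55-57 | P2 57-59 | P5 59-61 | P4 61-63 | P6 63-65 | P2 65-67 | P5 67-69 | P4 69-71 | P6 71-73 | P2 73-75 | P5 75-77 | P4 77-80 |
Completion: P1=41  P2=75  P3=13  P4=80  P5=77  P6=73  P7=29
Turnaround (C−A): P1=31  P2=71  P3=5  P4=66  P5=70  P6=68  P7=20
Finish order: P3 → P7 → P1 → P6 → P2 → P5 → P4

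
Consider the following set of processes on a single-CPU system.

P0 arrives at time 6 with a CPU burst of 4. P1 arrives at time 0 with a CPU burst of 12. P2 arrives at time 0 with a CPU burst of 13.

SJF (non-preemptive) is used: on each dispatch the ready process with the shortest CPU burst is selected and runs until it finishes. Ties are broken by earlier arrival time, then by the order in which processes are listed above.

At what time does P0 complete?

Timeline: | P1 0-12 | P0 12-16 | P2 16-29 |
Completion: P0=16  P1=12  P2=29

16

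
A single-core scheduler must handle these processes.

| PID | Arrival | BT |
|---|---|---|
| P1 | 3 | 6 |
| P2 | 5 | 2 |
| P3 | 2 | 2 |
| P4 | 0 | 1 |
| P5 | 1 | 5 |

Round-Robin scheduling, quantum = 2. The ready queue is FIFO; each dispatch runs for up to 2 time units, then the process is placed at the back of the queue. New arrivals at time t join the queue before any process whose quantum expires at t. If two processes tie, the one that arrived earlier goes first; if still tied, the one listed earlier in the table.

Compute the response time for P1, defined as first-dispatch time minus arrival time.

2

Schedule: | P4 0-1 | P5 1-3 | P3 3-5 | P1 5-7 | P5 7-9 | P2 9-11 | P1 11-13 | P5 13-14 | P1 14-16 |
Completion: P1=16  P2=11  P3=5  P4=1  P5=14
Turnaround (C−A): P1=13  P2=6  P3=3  P4=1  P5=13
Response(P1) = first start − arrival = 5 − 3 = 2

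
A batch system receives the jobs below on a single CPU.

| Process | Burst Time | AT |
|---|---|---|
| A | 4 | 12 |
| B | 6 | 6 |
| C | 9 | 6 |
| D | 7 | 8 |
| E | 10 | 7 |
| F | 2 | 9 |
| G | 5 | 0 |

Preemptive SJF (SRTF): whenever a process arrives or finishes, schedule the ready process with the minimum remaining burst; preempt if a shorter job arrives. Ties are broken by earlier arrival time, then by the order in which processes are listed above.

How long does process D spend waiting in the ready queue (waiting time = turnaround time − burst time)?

Schedule: | G 0-5 | idle 5-6 | B 6-9 | F 9-11 | B 11-14 | A 14-18 | D 18-25 | C 25-34 | E 34-44 |
Completion: A=18  B=14  C=34  D=25  E=44  F=11  G=5
Turnaround (C−A): A=6  B=8  C=28  D=17  E=37  F=2  G=5
Waiting(D) = turnaround − burst = 17 − 7 = 10

10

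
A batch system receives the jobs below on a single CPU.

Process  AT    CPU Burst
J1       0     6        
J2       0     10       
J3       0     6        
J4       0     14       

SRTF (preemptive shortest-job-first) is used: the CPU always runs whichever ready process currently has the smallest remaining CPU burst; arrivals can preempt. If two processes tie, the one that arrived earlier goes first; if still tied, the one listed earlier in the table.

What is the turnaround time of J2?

22

Gantt: | J1 0-6 | J3 6-12 | J2 12-22 | J4 22-36 |
Completion: J1=6  J2=22  J3=12  J4=36
Turnaround(J2) = completion − arrival = 22 − 0 = 22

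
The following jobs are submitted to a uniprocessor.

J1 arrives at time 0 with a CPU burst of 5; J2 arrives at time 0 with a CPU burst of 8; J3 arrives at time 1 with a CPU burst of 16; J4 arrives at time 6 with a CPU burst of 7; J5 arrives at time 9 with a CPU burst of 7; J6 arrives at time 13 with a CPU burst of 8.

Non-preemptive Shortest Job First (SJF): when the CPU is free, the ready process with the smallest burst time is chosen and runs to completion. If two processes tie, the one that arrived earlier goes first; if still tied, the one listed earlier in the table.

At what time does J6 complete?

Timeline: | J1 0-5 | J2 5-13 | J4 13-20 | J5 20-27 | J6 27-35 | J3 35-51 |
Completion: J1=5  J2=13  J3=51  J4=20  J5=27  J6=35
Turnaround (C−A): J1=5  J2=13  J3=50  J4=14  J5=18  J6=22

35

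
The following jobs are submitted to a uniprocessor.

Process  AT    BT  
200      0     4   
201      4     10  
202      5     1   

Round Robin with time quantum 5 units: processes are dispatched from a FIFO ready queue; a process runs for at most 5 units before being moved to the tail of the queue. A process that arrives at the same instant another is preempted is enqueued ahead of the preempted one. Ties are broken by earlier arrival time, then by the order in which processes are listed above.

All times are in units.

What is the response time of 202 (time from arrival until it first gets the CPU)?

Schedule: | 200 0-4 | 201 4-9 | 202 9-10 | 201 10-15 |
Completion: 200=4  201=15  202=10
Turnaround (C−A): 200=4  201=11  202=5
Response(202) = first start − arrival = 9 − 5 = 4

4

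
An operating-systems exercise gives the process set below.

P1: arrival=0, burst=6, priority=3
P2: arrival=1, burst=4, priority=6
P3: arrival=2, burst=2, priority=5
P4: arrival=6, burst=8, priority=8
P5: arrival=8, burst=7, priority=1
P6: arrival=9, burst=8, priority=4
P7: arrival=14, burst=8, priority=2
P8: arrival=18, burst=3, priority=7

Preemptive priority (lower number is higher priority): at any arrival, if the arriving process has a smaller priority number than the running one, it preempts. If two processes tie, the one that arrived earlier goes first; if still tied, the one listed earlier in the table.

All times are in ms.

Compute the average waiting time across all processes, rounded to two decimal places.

12.25

Gantt: | P1 0-6 | P3 6-8 | P5 8-15 | P7 15-23 | P6 23-31 | P2 31-35 | P8 35-38 | P4 38-46 |
Completion: P1=6  P2=35  P3=8  P4=46  P5=15  P6=31  P7=23  P8=38
Waiting times: P1=0, P2=30, P3=4, P4=32, P5=0, P6=14, P7=1, P8=17
Average waiting = (0+30+4+32+0+14+1+17) / 8 = 98/8 = 12.25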